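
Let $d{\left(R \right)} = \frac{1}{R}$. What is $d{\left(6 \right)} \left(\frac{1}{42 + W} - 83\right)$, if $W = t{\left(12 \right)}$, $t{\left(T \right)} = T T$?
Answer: $- \frac{15437}{1116} \approx -13.832$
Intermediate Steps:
$t{\left(T \right)} = T^{2}$
$W = 144$ ($W = 12^{2} = 144$)
$d{\left(6 \right)} \left(\frac{1}{42 + W} - 83\right) = \frac{\frac{1}{42 + 144} - 83}{6} = \frac{\frac{1}{186} - 83}{6} = \frac{1}{6} \left(- \frac{15437}{186}\right) = - \frac{15437}{1116}$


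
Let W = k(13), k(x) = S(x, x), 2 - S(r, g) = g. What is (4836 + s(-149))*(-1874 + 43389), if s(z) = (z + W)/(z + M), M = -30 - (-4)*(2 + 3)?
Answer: 31928522260/159 ≈ 2.0081e+8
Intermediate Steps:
S(r, g) = 2 - g
k(x) = 2 - x
M = -10 (M = -30 - (-4)*5 = -30 - 1*(-20) = -30 + 20 = -10)
W = -11 (W = 2 - 1*13 = 2 - 13 = -11)
s(z) = (-11 + z)/(-10 + z) (s(z) = (z - 11)/(z - 10) = (-11 + z)/(-10 + z))
(4836 + s(-149))*(-1874 + 43389) = (4836 + (-11 - 149)/(-10 - 149))*(-1874 + 43389) = (4836 - 160/(-159))*41515 = (4836 - 1/159*(-160))*41515 = (4836 + 160/159)*41515 = (769084/159)*41515 = 31928522260/159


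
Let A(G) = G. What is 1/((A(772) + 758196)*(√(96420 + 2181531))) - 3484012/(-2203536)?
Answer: 871003/550884 + √13479/132991685736 ≈ 1.5811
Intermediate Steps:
1/((A(772) + 758196)*(√(96420 + 2181531))) - 3484012/(-2203536) = 1/((772 + 758196)*(√(96420 + 2181531))) - 3484012/(-2203536) = 1/(758968*(√2277951)) - 3484012*(-1/2203536) = 1/(758968*((13*√13479))) + 871003/550884 = (√13479/175227)/758968 + 871003/550884 = √13479/132991685736 + 871003/550884 = 871003/550884 + √13479/132991685736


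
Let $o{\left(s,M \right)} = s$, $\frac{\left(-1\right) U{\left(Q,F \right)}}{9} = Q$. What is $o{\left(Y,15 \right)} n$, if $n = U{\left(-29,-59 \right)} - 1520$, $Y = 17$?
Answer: $-21403$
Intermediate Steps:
$U{\left(Q,F \right)} = - 9 Q$
$n = -1259$ ($n = \left(-9\right) \left(-29\right) - 1520 = 261 - 1520 = -1259$)
$o{\left(Y,15 \right)} n = 17 \left(-1259\right) = -21403$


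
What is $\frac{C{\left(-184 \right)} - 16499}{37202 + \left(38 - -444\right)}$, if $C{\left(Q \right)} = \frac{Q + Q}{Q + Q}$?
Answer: $- \frac{8249}{18842} \approx -0.4378$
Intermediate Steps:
$C{\left(Q \right)} = 1$ ($C{\left(Q \right)} = \frac{2 Q}{2 Q} = 2 Q \frac{1}{2 Q} = 1$)
$\frac{C{\left(-184 \right)} - 16499}{37202 + \left(38 - -444\right)} = \frac{1 - 16499}{37202 + \left(38 - -444\right)} = - \frac{16498}{37202 + \left(38 + 444\right)} = - \frac{16498}{37202 + 482} = - \frac{16498}{37684} = \left(-16498\right) \frac{1}{37684} = - \frac{8249}{18842}$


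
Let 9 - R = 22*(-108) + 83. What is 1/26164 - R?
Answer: -60229527/26164 ≈ -2302.0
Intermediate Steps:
R = 2302 (R = 9 - (22*(-108) + 83) = 9 - (-2376 + 83) = 9 - 1*(-2293) = 9 + 2293 = 2302)
1/26164 - R = 1/26164 - 1*2302 = 1/26164 - 2302 = -60229527/26164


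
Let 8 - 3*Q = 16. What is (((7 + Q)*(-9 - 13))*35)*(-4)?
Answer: 40040/3 ≈ 13347.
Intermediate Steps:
Q = -8/3 (Q = 8/3 - 1/3*16 = 8/3 - 16/3 = -8/3 ≈ -2.6667)
(((7 + Q)*(-9 - 13))*35)*(-4) = (((7 - 8/3)*(-9 - 13))*35)*(-4) = (((13/3)*(-22))*35)*(-4) = -286/3*35*(-4) = -10010/3*(-4) = 40040/3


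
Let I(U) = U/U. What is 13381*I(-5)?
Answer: 13381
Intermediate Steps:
I(U) = 1
13381*I(-5) = 13381*1 = 13381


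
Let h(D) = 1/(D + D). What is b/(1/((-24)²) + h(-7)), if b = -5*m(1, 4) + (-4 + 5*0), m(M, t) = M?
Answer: 36288/281 ≈ 129.14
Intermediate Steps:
h(D) = 1/(2*D)
b = -9 (b = -5*1 + (-4 + 5*0) = -5 + (-4 + 0) = -5 - 4 = -9)
b/(1/((-24)²) + h(-7)) = -9/(1/((-24)²) + (½)/(-7)) = -9/(1/576 + (½)*(-⅐)) = -9/(1/576 - 1/14) = -9/(-281/4032) = -9*(-4032/281) = 36288/281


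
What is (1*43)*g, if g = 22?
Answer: 946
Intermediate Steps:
(1*43)*g = (1*43)*22 = 43*22 = 946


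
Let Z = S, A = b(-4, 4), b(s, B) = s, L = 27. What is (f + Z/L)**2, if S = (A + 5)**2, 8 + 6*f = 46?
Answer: 29584/729 ≈ 40.582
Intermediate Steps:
f = 19/3 (f = -4/3 + (1/6)*46 = -4/3 + 23/3 = 19/3 ≈ 6.3333)
A = -4
S = 1 (S = (-4 + 5)**2 = 1**2 = 1)
Z = 1
(f + Z/L)**2 = (19/3 + 1/27)**2 = (172/27)**2 = 29584/729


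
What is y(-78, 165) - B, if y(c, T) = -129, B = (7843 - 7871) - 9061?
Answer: 8960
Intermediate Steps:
B = -9089 (B = -28 - 9061 = -9089)
y(-78, 165) - B = -129 - 1*(-9089) = -129 + 9089 = 8960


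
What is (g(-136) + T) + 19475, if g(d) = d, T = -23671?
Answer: -4332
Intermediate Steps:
(g(-136) + T) + 19475 = (-136 - 23671) + 19475 = -23807 + 19475 = -4332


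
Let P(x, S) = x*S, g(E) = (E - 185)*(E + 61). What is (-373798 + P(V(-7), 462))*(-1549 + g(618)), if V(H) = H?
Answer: -110266024656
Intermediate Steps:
g(E) = (-185 + E)*(61 + E)
P(x, S) = S*x
(-373798 + P(V(-7), 462))*(-1549 + g(618)) = (-373798 + 462*(-7))*(-1549 + (-11285 + 618² - 124*618)) = (-373798 - 3234)*(-1549 + (-11285 + 381924 - 76632)) = -377032*(-1549 + 294007) = -377032*292458 = -110266024656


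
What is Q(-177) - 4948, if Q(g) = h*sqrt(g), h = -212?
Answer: -4948 - 212*I*sqrt(177) ≈ -4948.0 - 2820.5*I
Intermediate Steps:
Q(g) = -212*sqrt(g)
Q(-177) - 4948 = -212*I*sqrt(177) - 4948 = -4948 - 212*I*sqrt(177)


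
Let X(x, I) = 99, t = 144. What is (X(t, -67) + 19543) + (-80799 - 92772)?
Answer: -153929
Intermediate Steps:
(X(t, -67) + 19543) + (-80799 - 92772) = (99 + 19543) + (-80799 - 92772) = 19642 - 173571 = -153929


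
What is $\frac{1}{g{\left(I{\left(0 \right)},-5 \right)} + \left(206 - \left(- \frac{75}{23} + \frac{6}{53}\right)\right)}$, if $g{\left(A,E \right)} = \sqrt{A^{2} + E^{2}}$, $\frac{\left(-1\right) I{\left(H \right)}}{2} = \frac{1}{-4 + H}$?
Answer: $\frac{1243141076}{259849967543} - \frac{2971922 \sqrt{101}}{259849967543} \approx 0.0046691$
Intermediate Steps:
$I{\left(H \right)} = - \frac{2}{-4 + H}$
$\frac{1}{g{\left(I{\left(0 \right)},-5 \right)} + \left(206 - \left(- \frac{75}{23} + \frac{6}{53}\right)\right)} = \frac{1}{\sqrt{\left(- \frac{2}{-4 + 0}\right)^{2} + \left(-5\right)^{2}} + \left(206 - \left(- \frac{75}{23} + \frac{6}{53}\right)\right)} = \frac{1}{\sqrt{\left(- \frac{2}{-4}\right)^{2} + 25} + \left(206 - - \frac{3837}{1219}\right)} = \frac{1}{\sqrt{\left(\left(-2\right) \left(- \frac{1}{4}\right)\right)^{2} + 25} + \left(206 + \left(\frac{75}{23} - \frac{6}{53}\right)\right)} = \frac{1}{\sqrt{\left(\frac{1}{2}\right)^{2} + 25} + \left(206 + \frac{3837}{1219}\right)} = \frac{1}{\sqrt{\frac{1}{4} + 25} + \frac{254951}{1219}} = \frac{1}{\sqrt{\frac{101}{4}} + \frac{254951}{1219}} = \frac{1}{\frac{\sqrt{101}}{2} + \frac{254951}{1219}} = \frac{1}{\frac{254951}{1219} + \frac{\sqrt{101}}{2}}$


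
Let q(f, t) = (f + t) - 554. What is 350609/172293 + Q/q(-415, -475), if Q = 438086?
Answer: -37486435901/124395546 ≈ -301.35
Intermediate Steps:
q(f, t) = -554 + f + t
350609/172293 + Q/q(-415, -475) = 350609/172293 + 438086/(-554 - 415 - 475) = 350609*(1/172293) + 438086/(-1444) = 350609/172293 + 438086*(-1/1444) = 350609/172293 - 219043/722 = -37486435901/124395546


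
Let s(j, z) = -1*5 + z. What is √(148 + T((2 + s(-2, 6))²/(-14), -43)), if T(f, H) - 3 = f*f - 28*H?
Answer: √265661/14 ≈ 36.816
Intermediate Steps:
s(j, z) = -5 + z
T(f, H) = 3 + f² - 28*H (T(f, H) = 3 + (f*f - 28*H) = 3 + (f² - 28*H) = 3 + f² - 28*H)
√(148 + T((2 + s(-2, 6))²/(-14), -43)) = √(148 + (3 + ((2 + (-5 + 6))²/(-14))² - 28*(-43))) = √(148 + (3 + ((2 + 1)²*(-1/14))² + 1204)) = √(148 + (3 + (3²*(-1/14))² + 1204)) = √(148 + (3 + (9*(-1/14))² + 1204)) = √(148 + (3 + (-9/14)² + 1204)) = √(148 + (3 + 81/196 + 1204)) = √(148 + 236653/196) = √(265661/196) = √265661/14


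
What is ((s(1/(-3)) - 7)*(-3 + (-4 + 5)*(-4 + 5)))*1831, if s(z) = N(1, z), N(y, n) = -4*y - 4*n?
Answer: 106198/3 ≈ 35399.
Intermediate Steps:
N(y, n) = -4*n - 4*y
s(z) = -4 - 4*z (s(z) = -4*z - 4*1 = -4*z - 4 = -4 - 4*z)
((s(1/(-3)) - 7)*(-3 + (-4 + 5)*(-4 + 5)))*1831 = (((-4 - 4/(-3)) - 7)*(-3 + (-4 + 5)*(-4 + 5)))*1831 = (((-4 - 4*(-⅓)) - 7)*(-3 + 1*1))*1831 = (((-4 + 4/3) - 7)*(-3 + 1))*1831 = ((-8/3 - 7)*(-2))*1831 = -29/3*(-2)*1831 = (58/3)*1831 = 106198/3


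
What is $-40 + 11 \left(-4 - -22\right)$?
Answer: $158$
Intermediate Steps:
$-40 + 11 \left(-4 - -22\right) = -40 + 11 \left(-4 + 22\right) = -40 + 11 \cdot 18 = -40 + 198 = 158$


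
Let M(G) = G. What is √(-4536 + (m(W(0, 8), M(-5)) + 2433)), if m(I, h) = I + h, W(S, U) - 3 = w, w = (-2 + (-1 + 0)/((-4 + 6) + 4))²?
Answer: I*√75611/6 ≈ 45.829*I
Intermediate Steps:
w = 169/36 (w = (-2 - 1/(2 + 4))² = (-2 - 1/6)² = (-2 - 1*⅙)² = (-2 - ⅙)² = (-13/6)² = 169/36 ≈ 4.6944)
W(S, U) = 277/36 (W(S, U) = 3 + 169/36 = 277/36)
√(-4536 + (m(W(0, 8), M(-5)) + 2433)) = √(-4536 + ((277/36 - 5) + 2433)) = √(-4536 + (97/36 + 2433)) = √(-4536 + 87685/36) = √(-75611/36) = I*√75611/6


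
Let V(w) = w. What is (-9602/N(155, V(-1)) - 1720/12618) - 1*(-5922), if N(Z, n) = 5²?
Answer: 873446932/157725 ≈ 5537.8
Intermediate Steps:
N(Z, n) = 25
(-9602/N(155, V(-1)) - 1720/12618) - 1*(-5922) = (-9602/25 - 1720/12618) - 1*(-5922) = (-9602*1/25 - 1720*1/12618) + 5922 = (-9602/25 - 860/6309) + 5922 = -60600518/157725 + 5922 = 873446932/157725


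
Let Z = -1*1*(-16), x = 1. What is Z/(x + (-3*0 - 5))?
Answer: -4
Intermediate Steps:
Z = 16 (Z = -1*(-16) = 16)
Z/(x + (-3*0 - 5)) = 16/(1 + (-3*0 - 5)) = 16/(1 + (0 - 5)) = 16/(1 - 5) = 16/(-4) = 16*(-¼) = -4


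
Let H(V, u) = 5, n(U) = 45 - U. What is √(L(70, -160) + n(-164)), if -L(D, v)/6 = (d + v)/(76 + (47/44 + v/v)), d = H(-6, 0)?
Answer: 3*√1287209/229 ≈ 14.863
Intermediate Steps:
d = 5
L(D, v) = -88/229 - 88*v/1145 (L(D, v) = -6*(5 + v)/(76 + (47/44 + v/v)) = -6*(5 + v)/(76 + (47*(1/44) + 1)) = -6*(5 + v)/(76 + (47/44 + 1)) = -6*(5 + v)/(76 + 91/44) = -6*(5 + v)/3435/44 = -6*(5 + v)*44/3435 = -6*(44/687 + 44*v/3435) = -88/229 - 88*v/1145)
√(L(70, -160) + n(-164)) = √((-88/229 - 88/1145*(-160)) + (45 - 1*(-164))) = √((-88/229 + 2816/229) + (45 + 164)) = √(2728/229 + 209) = √(50589/229) = 3*√1287209/229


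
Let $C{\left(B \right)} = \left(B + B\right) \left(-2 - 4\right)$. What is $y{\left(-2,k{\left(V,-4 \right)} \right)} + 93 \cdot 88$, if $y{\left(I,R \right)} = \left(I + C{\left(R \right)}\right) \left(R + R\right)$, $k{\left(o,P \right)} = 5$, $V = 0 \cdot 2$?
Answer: $7564$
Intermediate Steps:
$C{\left(B \right)} = - 12 B$ ($C{\left(B \right)} = 2 B \left(-6\right) = - 12 B$)
$V = 0$
$y{\left(I,R \right)} = 2 R \left(I - 12 R\right)$ ($y{\left(I,R \right)} = \left(I - 12 R\right) \left(R + R\right) = \left(I - 12 R\right) 2 R = 2 R \left(I - 12 R\right)$)
$y{\left(-2,k{\left(V,-4 \right)} \right)} + 93 \cdot 88 = 2 \cdot 5 \left(-2 - 60\right) + 93 \cdot 88 = 2 \cdot 5 \left(-2 - 60\right) + 8184 = 2 \cdot 5 \left(-62\right) + 8184 = -620 + 8184 = 7564$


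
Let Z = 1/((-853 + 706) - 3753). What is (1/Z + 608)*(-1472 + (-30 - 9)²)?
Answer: -161308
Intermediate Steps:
Z = -1/3900 (Z = 1/(-147 - 3753) = 1/(-3900) = -1/3900 ≈ -0.00025641)
(1/Z + 608)*(-1472 + (-30 - 9)²) = (1/(-1/3900) + 608)*(-1472 + (-30 - 9)²) = (-3900 + 608)*(-1472 + (-39)²) = -3292*(-1472 + 1521) = -3292*49 = -161308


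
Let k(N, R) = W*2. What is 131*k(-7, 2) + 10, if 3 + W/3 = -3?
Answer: -4706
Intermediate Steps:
W = -18 (W = -9 + 3*(-3) = -9 - 9 = -18)
k(N, R) = -36 (k(N, R) = -18*2 = -36)
131*k(-7, 2) + 10 = 131*(-36) + 10 = -4716 + 10 = -4706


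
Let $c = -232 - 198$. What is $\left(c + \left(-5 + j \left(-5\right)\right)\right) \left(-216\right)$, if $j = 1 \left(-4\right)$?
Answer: $89640$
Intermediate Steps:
$c = -430$
$j = -4$
$\left(c + \left(-5 + j \left(-5\right)\right)\right) \left(-216\right) = \left(-430 - -15\right) \left(-216\right) = \left(-430 + \left(-5 + 20\right)\right) \left(-216\right) = \left(-430 + 15\right) \left(-216\right) = \left(-415\right) \left(-216\right) = 89640$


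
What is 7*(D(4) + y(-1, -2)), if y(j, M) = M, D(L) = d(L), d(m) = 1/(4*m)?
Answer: -217/16 ≈ -13.563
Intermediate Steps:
d(m) = 1/(4*m)
D(L) = 1/(4*L)
7*(D(4) + y(-1, -2)) = 7*((¼)/4 - 2) = 7*((¼)*(¼) - 2) = 7*(1/16 - 2) = 7*(-31/16) = -217/16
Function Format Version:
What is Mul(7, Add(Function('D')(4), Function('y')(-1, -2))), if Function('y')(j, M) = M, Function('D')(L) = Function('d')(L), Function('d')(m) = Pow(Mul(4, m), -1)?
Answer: Rational(-217, 16) ≈ -13.563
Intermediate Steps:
Function('d')(m) = Mul(Rational(1, 4), Pow(m, -1))
Function('D')(L) = Mul(Rational(1, 4), Pow(L, -1))
Mul(7, Add(Function('D')(4), Function('y')(-1, -2))) = Mul(7, Add(Mul(Rational(1, 4), Pow(4, -1)), -2)) = Mul(7, Add(Mul(Rational(1, 4), Rational(1, 4)), -2)) = Mul(7, Add(Rational(1, 16), -2)) = Mul(7, Rational(-31, 16)) = Rational(-217, 16)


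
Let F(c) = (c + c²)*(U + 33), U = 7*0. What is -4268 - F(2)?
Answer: -4466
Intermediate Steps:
U = 0
F(c) = 33*c + 33*c² (F(c) = (c + c²)*(0 + 33) = (c + c²)*33 = 33*c + 33*c²)
-4268 - F(2) = -4268 - 33*2*(1 + 2) = -4268 - 33*2*3 = -4268 - 1*198 = -4268 - 198 = -4466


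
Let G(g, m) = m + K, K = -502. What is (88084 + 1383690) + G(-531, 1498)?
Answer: 1472770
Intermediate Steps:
G(g, m) = -502 + m (G(g, m) = m - 502 = -502 + m)
(88084 + 1383690) + G(-531, 1498) = (88084 + 1383690) + (-502 + 1498) = 1471774 + 996 = 1472770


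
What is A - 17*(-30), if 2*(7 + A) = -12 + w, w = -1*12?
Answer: 491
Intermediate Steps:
w = -12
A = -19 (A = -7 + (-12 - 12)/2 = -7 + (½)*(-24) = -7 - 12 = -19)
A - 17*(-30) = -19 - 17*(-30) = -19 + 510 = 491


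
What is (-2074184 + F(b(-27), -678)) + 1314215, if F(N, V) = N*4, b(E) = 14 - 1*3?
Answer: -759925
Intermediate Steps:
b(E) = 11 (b(E) = 14 - 3 = 11)
F(N, V) = 4*N
(-2074184 + F(b(-27), -678)) + 1314215 = (-2074184 + 4*11) + 1314215 = (-2074184 + 44) + 1314215 = -2074140 + 1314215 = -759925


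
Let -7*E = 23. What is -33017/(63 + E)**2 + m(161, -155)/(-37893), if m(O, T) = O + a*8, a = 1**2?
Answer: -61334074225/6620816532 ≈ -9.2638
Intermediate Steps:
E = -23/7 (E = -1/7*23 = -23/7 ≈ -3.2857)
a = 1
m(O, T) = 8 + O (m(O, T) = O + 1*8 = O + 8 = 8 + O)
-33017/(63 + E)**2 + m(161, -155)/(-37893) = -33017/(63 - 23/7)**2 + (8 + 161)/(-37893) = -33017/((418/7)**2) + 169*(-1/37893) = -33017/174724/49 - 169/37893 = -33017*49/174724 - 169/37893 = -1617833/174724 - 169/37893 = -61334074225/6620816532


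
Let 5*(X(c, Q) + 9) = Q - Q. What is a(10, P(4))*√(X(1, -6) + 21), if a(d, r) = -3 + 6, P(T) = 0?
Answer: 6*√3 ≈ 10.392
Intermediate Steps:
X(c, Q) = -9 (X(c, Q) = -9 + (Q - Q)/5 = -9 + (⅕)*0 = -9 + 0 = -9)
a(d, r) = 3
a(10, P(4))*√(X(1, -6) + 21) = 3*√(-9 + 21) = 3*√12 = 3*(2*√3) = 6*√3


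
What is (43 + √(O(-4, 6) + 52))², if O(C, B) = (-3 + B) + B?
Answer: (43 + √61)² ≈ 2581.7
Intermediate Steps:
O(C, B) = -3 + 2*B
(43 + √(O(-4, 6) + 52))² = (43 + √((-3 + 2*6) + 52))² = (43 + √((-3 + 12) + 52))² = (43 + √(9 + 52))² = (43 + √61)²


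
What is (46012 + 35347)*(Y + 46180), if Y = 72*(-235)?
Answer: 2380564340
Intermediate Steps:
Y = -16920
(46012 + 35347)*(Y + 46180) = (46012 + 35347)*(-16920 + 46180) = 81359*29260 = 2380564340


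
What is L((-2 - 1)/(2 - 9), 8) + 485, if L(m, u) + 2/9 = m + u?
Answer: 31072/63 ≈ 493.21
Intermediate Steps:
L(m, u) = -2/9 + m + u (L(m, u) = -2/9 + (m + u) = -2/9 + m + u)
L((-2 - 1)/(2 - 9), 8) + 485 = (-2/9 + (-2 - 1)/(2 - 9) + 8) + 485 = (-2/9 - 3/(-7) + 8) + 485 = (-2/9 - 3*(-⅐) + 8) + 485 = (-2/9 + 3/7 + 8) + 485 = 517/63 + 485 = 31072/63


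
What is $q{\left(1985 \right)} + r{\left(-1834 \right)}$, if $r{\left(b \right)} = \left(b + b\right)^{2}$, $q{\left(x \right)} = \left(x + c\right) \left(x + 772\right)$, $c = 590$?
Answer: $20553499$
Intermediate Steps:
$q{\left(x \right)} = \left(590 + x\right) \left(772 + x\right)$ ($q{\left(x \right)} = \left(x + 590\right) \left(x + 772\right) = \left(590 + x\right) \left(772 + x\right)$)
$r{\left(b \right)} = 4 b^{2}$ ($r{\left(b \right)} = \left(2 b\right)^{2} = 4 b^{2}$)
$q{\left(1985 \right)} + r{\left(-1834 \right)} = \left(455480 + 1985^{2} + 1362 \cdot 1985\right) + 4 \left(-1834\right)^{2} = \left(455480 + 3940225 + 2703570\right) + 4 \cdot 3363556 = 7099275 + 13454224 = 20553499$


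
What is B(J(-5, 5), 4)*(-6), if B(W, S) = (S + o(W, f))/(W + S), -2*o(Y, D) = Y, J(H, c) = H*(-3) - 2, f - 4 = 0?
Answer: 15/17 ≈ 0.88235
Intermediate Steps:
f = 4 (f = 4 + 0 = 4)
J(H, c) = -2 - 3*H (J(H, c) = -3*H - 2 = -2 - 3*H)
o(Y, D) = -Y/2
B(W, S) = (S - W/2)/(S + W) (B(W, S) = (S - W/2)/(W + S) = (S - W/2)/(S + W))
B(J(-5, 5), 4)*(-6) = ((4 - (-2 - 3*(-5))/2)/(4 + (-2 - 3*(-5))))*(-6) = ((4 - (-2 + 15)/2)/(4 + (-2 + 15)))*(-6) = ((4 - ½*13)/(4 + 13))*(-6) = ((4 - 13/2)/17)*(-6) = ((1/17)*(-5/2))*(-6) = -5/34*(-6) = 15/17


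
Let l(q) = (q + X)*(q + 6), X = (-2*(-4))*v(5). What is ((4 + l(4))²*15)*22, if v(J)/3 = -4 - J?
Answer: 1477560480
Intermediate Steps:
v(J) = -12 - 3*J (v(J) = 3*(-4 - J) = -12 - 3*J)
X = -216 (X = (-2*(-4))*(-12 - 3*5) = 8*(-12 - 15) = 8*(-27) = -216)
l(q) = (-216 + q)*(6 + q) (l(q) = (q - 216)*(q + 6) = (-216 + q)*(6 + q))
((4 + l(4))²*15)*22 = ((4 + (-1296 + 4² - 210*4))²*15)*22 = ((4 + (-1296 + 16 - 840))²*15)*22 = ((4 - 2120)²*15)*22 = ((-2116)²*15)*22 = (4477456*15)*22 = 67161840*22 = 1477560480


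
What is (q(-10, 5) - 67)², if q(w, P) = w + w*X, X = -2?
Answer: 3249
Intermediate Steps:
q(w, P) = -w (q(w, P) = w + w*(-2) = w - 2*w = -w)
(q(-10, 5) - 67)² = (-1*(-10) - 67)² = (10 - 67)² = (-57)² = 3249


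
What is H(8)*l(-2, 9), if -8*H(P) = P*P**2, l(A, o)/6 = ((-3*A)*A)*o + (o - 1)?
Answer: 38400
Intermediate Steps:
l(A, o) = -6 + 6*o - 18*o*A**2 (l(A, o) = 6*(((-3*A)*A)*o + (o - 1)) = 6*((-3*A**2)*o + (-1 + o)) = 6*(-3*o*A**2 + (-1 + o)) = 6*(-1 + o - 3*o*A**2) = -6 + 6*o - 18*o*A**2)
H(P) = -P**3/8 (H(P) = -P*P**2/8 = -P**3/8)
H(8)*l(-2, 9) = (-1/8*8**3)*(-6 + 6*9 - 18*9*(-2)**2) = (-1/8*512)*(-6 + 54 - 18*9*4) = -64*(-6 + 54 - 648) = -64*(-600) = 38400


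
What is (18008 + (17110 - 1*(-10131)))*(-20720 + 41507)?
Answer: 940590963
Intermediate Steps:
(18008 + (17110 - 1*(-10131)))*(-20720 + 41507) = (18008 + (17110 + 10131))*20787 = (18008 + 27241)*20787 = 45249*20787 = 940590963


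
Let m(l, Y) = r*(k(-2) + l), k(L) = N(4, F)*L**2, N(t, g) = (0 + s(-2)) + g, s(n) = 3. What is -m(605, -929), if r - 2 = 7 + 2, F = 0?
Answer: -6787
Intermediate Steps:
N(t, g) = 3 + g (N(t, g) = (0 + 3) + g = 3 + g)
r = 11 (r = 2 + (7 + 2) = 2 + 9 = 11)
k(L) = 3*L**2 (k(L) = (3 + 0)*L**2 = 3*L**2)
m(l, Y) = 132 + 11*l (m(l, Y) = 11*(3*(-2)**2 + l) = 11*(3*4 + l) = 11*(12 + l) = 132 + 11*l)
-m(605, -929) = -(132 + 11*605) = -(132 + 6655) = -1*6787 = -6787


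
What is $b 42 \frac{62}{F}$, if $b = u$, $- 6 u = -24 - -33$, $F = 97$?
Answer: $- \frac{3906}{97} \approx -40.268$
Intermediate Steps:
$u = - \frac{3}{2}$ ($u = - \frac{-24 - -33}{6} = - \frac{-24 + 33}{6} = \left(- \frac{1}{6}\right) 9 = - \frac{3}{2} \approx -1.5$)
$b = - \frac{3}{2} \approx -1.5$
$b 42 \frac{62}{F} = \left(- \frac{3}{2}\right) 42 \cdot \frac{62}{97} = - 63 \cdot 62 \cdot \frac{1}{97} = \left(-63\right) \frac{62}{97} = - \frac{3906}{97}$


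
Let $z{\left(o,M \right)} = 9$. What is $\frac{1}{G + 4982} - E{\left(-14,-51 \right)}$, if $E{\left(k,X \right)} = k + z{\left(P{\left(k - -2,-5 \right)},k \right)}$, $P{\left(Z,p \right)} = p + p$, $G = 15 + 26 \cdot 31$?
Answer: $\frac{29016}{5803} \approx 5.0002$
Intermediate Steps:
$G = 821$ ($G = 15 + 806 = 821$)
$P{\left(Z,p \right)} = 2 p$
$E{\left(k,X \right)} = 9 + k$ ($E{\left(k,X \right)} = k + 9 = 9 + k$)
$\frac{1}{G + 4982} - E{\left(-14,-51 \right)} = \frac{1}{821 + 4982} - \left(9 - 14\right) = \frac{1}{5803} - -5 = \frac{1}{5803} + 5 = \frac{29016}{5803}$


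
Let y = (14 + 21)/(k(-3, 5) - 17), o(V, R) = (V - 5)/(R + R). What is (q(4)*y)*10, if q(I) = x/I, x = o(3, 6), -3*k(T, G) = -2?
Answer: 25/28 ≈ 0.89286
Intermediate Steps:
k(T, G) = ⅔ (k(T, G) = -⅓*(-2) = ⅔)
o(V, R) = (-5 + V)/(2*R) (o(V, R) = (-5 + V)/((2*R)) = (-5 + V)*(1/(2*R)) = (-5 + V)/(2*R))
y = -15/7 (y = (14 + 21)/(⅔ - 17) = 35/(-49/3) = 35*(-3/49) = -15/7 ≈ -2.1429)
x = -⅙ (x = (½)*(-5 + 3)/6 = (½)*(⅙)*(-2) = -⅙ ≈ -0.16667)
q(I) = -1/(6*I)
(q(4)*y)*10 = (-⅙/4*(-15/7))*10 = (-⅙*¼*(-15/7))*10 = -1/24*(-15/7)*10 = (5/56)*10 = 25/28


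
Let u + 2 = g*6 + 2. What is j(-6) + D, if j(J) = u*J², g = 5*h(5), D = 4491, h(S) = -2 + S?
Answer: 7731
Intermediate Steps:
g = 15 (g = 5*(-2 + 5) = 5*3 = 15)
u = 90 (u = -2 + (15*6 + 2) = -2 + (90 + 2) = -2 + 92 = 90)
j(J) = 90*J²
j(-6) + D = 90*(-6)² + 4491 = 90*36 + 4491 = 3240 + 4491 = 7731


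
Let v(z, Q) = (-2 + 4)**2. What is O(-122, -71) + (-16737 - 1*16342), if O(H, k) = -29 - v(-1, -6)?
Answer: -33112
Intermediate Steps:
v(z, Q) = 4 (v(z, Q) = 2**2 = 4)
O(H, k) = -33 (O(H, k) = -29 - 1*4 = -29 - 4 = -33)
O(-122, -71) + (-16737 - 1*16342) = -33 + (-16737 - 1*16342) = -33 + (-16737 - 16342) = -33 - 33079 = -33112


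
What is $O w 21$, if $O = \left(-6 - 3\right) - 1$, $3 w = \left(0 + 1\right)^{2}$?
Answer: $-70$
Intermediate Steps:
$w = \frac{1}{3}$ ($w = \frac{\left(0 + 1\right)^{2}}{3} = \frac{1^{2}}{3} = \frac{1}{3} \cdot 1 = \frac{1}{3} \approx 0.33333$)
$O = -10$ ($O = -9 - 1 = -10$)
$O w 21 = \left(-10\right) \frac{1}{3} \cdot 21 = \left(- \frac{10}{3}\right) 21 = -70$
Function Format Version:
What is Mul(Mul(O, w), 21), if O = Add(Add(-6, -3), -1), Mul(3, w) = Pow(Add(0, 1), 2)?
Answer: -70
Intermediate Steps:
w = Rational(1, 3) (w = Mul(Rational(1, 3), Pow(Add(0, 1), 2)) = Mul(Rational(1, 3), Pow(1, 2)) = Mul(Rational(1, 3), 1) = Rational(1, 3) ≈ 0.33333)
O = -10 (O = Add(-9, -1) = -10)
Mul(Mul(O, w), 21) = Mul(Mul(-10, Rational(1, 3)), 21) = Mul(Rational(-10, 3), 21) = -70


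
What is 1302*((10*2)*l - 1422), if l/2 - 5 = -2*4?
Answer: -2007684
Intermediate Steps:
l = -6 (l = 10 + 2*(-2*4) = 10 + 2*(-8) = 10 - 16 = -6)
1302*((10*2)*l - 1422) = 1302*((10*2)*(-6) - 1422) = 1302*(20*(-6) - 1422) = 1302*(-120 - 1422) = 1302*(-1542) = -2007684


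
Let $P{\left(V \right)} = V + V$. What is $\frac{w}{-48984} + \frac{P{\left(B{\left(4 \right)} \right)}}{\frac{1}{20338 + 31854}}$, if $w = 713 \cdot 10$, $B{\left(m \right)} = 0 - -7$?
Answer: $\frac{17896006931}{24492} \approx 7.3069 \cdot 10^{5}$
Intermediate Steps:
$B{\left(m \right)} = 7$ ($B{\left(m \right)} = 0 + 7 = 7$)
$w = 7130$
$P{\left(V \right)} = 2 V$
$\frac{w}{-48984} + \frac{P{\left(B{\left(4 \right)} \right)}}{\frac{1}{20338 + 31854}} = \frac{7130}{-48984} + \frac{2 \cdot 7}{\frac{1}{20338 + 31854}} = 7130 \left(- \frac{1}{48984}\right) + \frac{14}{\frac{1}{52192}} = - \frac{3565}{24492} + 14 \frac{1}{\frac{1}{52192}} = - \frac{3565}{24492} + 14 \cdot 52192 = - \frac{3565}{24492} + 730688 = \frac{17896006931}{24492}$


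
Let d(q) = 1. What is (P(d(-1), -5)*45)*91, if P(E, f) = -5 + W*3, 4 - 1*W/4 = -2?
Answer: 274365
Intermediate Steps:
W = 24 (W = 16 - 4*(-2) = 16 + 8 = 24)
P(E, f) = 67 (P(E, f) = -5 + 24*3 = -5 + 72 = 67)
(P(d(-1), -5)*45)*91 = (67*45)*91 = 3015*91 = 274365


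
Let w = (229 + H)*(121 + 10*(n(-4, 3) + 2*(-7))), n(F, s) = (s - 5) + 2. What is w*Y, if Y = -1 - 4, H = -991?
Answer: -72390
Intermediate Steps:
Y = -5
n(F, s) = -3 + s (n(F, s) = (-5 + s) + 2 = -3 + s)
w = 14478 (w = (229 - 991)*(121 + 10*((-3 + 3) + 2*(-7))) = -762*(121 + 10*(0 - 14)) = -762*(121 + 10*(-14)) = -762*(121 - 140) = -762*(-19) = 14478)
w*Y = 14478*(-5) = -72390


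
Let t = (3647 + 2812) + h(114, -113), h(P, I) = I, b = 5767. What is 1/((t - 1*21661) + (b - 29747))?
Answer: -1/39295 ≈ -2.5449e-5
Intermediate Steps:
t = 6346 (t = (3647 + 2812) - 113 = 6459 - 113 = 6346)
1/((t - 1*21661) + (b - 29747)) = 1/((6346 - 1*21661) + (5767 - 29747)) = 1/((6346 - 21661) - 23980) = 1/(-15315 - 23980) = 1/(-39295) = -1/39295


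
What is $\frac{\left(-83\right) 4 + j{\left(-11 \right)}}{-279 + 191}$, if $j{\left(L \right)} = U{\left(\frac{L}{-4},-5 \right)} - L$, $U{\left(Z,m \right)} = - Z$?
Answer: $\frac{1295}{352} \approx 3.679$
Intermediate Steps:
$j{\left(L \right)} = - \frac{3 L}{4}$ ($j{\left(L \right)} = - \frac{L}{-4} - L = - \frac{\left(-1\right) L}{4} - L = \frac{L}{4} - L = - \frac{3 L}{4}$)
$\frac{\left(-83\right) 4 + j{\left(-11 \right)}}{-279 + 191} = \frac{\left(-83\right) 4 - - \frac{33}{4}}{-279 + 191} = \frac{-332 + \frac{33}{4}}{-88} = \left(- \frac{1295}{4}\right) \left(- \frac{1}{88}\right) = \frac{1295}{352}$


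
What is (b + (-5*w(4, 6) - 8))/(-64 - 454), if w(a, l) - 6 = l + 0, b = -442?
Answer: 255/259 ≈ 0.98456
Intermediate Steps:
w(a, l) = 6 + l (w(a, l) = 6 + (l + 0) = 6 + l)
(b + (-5*w(4, 6) - 8))/(-64 - 454) = (-442 + (-5*(6 + 6) - 8))/(-64 - 454) = (-442 + (-5*12 - 8))/(-518) = (-442 + (-60 - 8))*(-1/518) = (-442 - 68)*(-1/518) = -510*(-1/518) = 255/259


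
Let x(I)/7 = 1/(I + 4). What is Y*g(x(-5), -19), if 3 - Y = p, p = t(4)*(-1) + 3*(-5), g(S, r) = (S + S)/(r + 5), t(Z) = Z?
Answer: 22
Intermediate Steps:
x(I) = 7/(4 + I) (x(I) = 7/(I + 4) = 7/(4 + I))
g(S, r) = 2*S/(5 + r) (g(S, r) = (2*S)/(5 + r) = 2*S/(5 + r))
p = -19 (p = 4*(-1) + 3*(-5) = -4 - 15 = -19)
Y = 22 (Y = 3 - 1*(-19) = 3 + 19 = 22)
Y*g(x(-5), -19) = 22*(2*(7/(4 - 5))/(5 - 19)) = 22*(2*(7/(-1))/(-14)) = 22*(2*(7*(-1))*(-1/14)) = 22*(2*(-7)*(-1/14)) = 22*1 = 22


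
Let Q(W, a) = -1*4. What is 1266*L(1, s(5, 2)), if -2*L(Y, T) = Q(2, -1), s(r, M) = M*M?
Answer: 2532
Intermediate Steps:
Q(W, a) = -4
s(r, M) = M²
L(Y, T) = 2 (L(Y, T) = -½*(-4) = 2)
1266*L(1, s(5, 2)) = 1266*2 = 2532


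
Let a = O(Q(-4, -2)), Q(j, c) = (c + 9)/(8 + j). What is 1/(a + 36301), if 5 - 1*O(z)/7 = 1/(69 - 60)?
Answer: 9/327017 ≈ 2.7522e-5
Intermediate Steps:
Q(j, c) = (9 + c)/(8 + j)
O(z) = 308/9 (O(z) = 35 - 7/(69 - 60) = 35 - 7/9 = 308/9)
a = 308/9 ≈ 34.222
1/(a + 36301) = 1/(308/9 + 36301) = 1/(327017/9) = 9/327017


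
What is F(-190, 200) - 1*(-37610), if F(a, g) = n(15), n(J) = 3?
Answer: 37613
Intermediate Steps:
F(a, g) = 3
F(-190, 200) - 1*(-37610) = 3 - 1*(-37610) = 3 + 37610 = 37613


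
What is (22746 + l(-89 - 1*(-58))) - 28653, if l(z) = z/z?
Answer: -5906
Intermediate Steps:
l(z) = 1
(22746 + l(-89 - 1*(-58))) - 28653 = (22746 + 1) - 28653 = 22747 - 28653 = -5906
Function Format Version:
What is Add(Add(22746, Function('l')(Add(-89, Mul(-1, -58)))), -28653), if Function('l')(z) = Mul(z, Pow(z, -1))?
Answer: -5906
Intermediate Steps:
Function('l')(z) = 1
Add(Add(22746, Function('l')(Add(-89, Mul(-1, -58)))), -28653) = Add(Add(22746, 1), -28653) = Add(22747, -28653) = -5906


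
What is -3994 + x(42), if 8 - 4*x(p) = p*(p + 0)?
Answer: -4433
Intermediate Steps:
x(p) = 2 - p**2/4 (x(p) = 2 - p*(p + 0)/4 = 2 - p*p/4 = 2 - p**2/4)
-3994 + x(42) = -3994 + (2 - 1/4*42**2) = -3994 + (2 - 1/4*1764) = -3994 + (2 - 441) = -3994 - 439 = -4433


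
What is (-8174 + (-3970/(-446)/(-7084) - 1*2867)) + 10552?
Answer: -772490933/1579732 ≈ -489.00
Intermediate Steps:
(-8174 + (-3970/(-446)/(-7084) - 1*2867)) + 10552 = (-8174 + (-3970*(-1/446)*(-1/7084) - 2867)) + 10552 = (-8174 + ((1985/223)*(-1/7084) - 2867)) + 10552 = (-8174 + (-1985/1579732 - 2867)) + 10552 = (-8174 - 4529093629/1579732) + 10552 = -17441822997/1579732 + 10552 = -772490933/1579732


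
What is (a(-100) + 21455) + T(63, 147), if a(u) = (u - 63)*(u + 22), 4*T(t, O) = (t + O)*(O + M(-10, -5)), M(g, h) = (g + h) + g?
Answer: 40574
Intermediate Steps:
M(g, h) = h + 2*g
T(t, O) = (-25 + O)*(O + t)/4 (T(t, O) = ((t + O)*(O + (-5 + 2*(-10))))/4 = ((O + t)*(O + (-5 - 20)))/4 = ((O + t)*(O - 25))/4 = ((O + t)*(-25 + O))/4 = ((-25 + O)*(O + t))/4 = (-25 + O)*(O + t)/4)
a(u) = (-63 + u)*(22 + u)
(a(-100) + 21455) + T(63, 147) = ((-1386 + (-100)² - 41*(-100)) + 21455) + (-25/4*147 - 25/4*63 + (¼)*147² + (¼)*147*63) = ((-1386 + 10000 + 4100) + 21455) + (-3675/4 - 1575/4 + (¼)*21609 + 9261/4) = (12714 + 21455) + (-3675/4 - 1575/4 + 21609/4 + 9261/4) = 34169 + 6405 = 40574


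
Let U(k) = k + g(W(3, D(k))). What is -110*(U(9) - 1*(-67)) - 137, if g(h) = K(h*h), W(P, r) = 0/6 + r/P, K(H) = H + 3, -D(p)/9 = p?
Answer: -89017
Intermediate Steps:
D(p) = -9*p
K(H) = 3 + H
W(P, r) = r/P (W(P, r) = 0*(1/6) + r/P = 0 + r/P = r/P)
g(h) = 3 + h**2 (g(h) = 3 + h*h = 3 + h**2)
U(k) = 3 + k + 9*k**2 (U(k) = k + (3 + (-9*k/3)**2) = k + (3 + (-9*k*(1/3))**2) = k + (3 + (-3*k)**2) = k + (3 + 9*k**2) = 3 + k + 9*k**2)
-110*(U(9) - 1*(-67)) - 137 = -110*((3 + 9 + 9*9**2) - 1*(-67)) - 137 = -110*((3 + 9 + 9*81) + 67) - 137 = -110*((3 + 9 + 729) + 67) - 137 = -110*(741 + 67) - 137 = -110*808 - 137 = -88880 - 137 = -89017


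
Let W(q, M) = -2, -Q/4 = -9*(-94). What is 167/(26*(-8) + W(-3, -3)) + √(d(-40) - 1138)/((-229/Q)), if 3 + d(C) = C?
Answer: -167/210 + 3384*I*√1181/229 ≈ -0.79524 + 507.83*I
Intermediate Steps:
Q = -3384 (Q = -(-36)*(-94) = -4*846 = -3384)
d(C) = -3 + C
167/(26*(-8) + W(-3, -3)) + √(d(-40) - 1138)/((-229/Q)) = 167/(26*(-8) - 2) + √((-3 - 40) - 1138)/((-229/(-3384))) = 167/(-208 - 2) + √(-43 - 1138)/((-229*(-1/3384))) = 167/(-210) + √(-1181)/(229/3384) = 167*(-1/210) + (I*√1181)*(3384/229) = -167/210 + 3384*I*√1181/229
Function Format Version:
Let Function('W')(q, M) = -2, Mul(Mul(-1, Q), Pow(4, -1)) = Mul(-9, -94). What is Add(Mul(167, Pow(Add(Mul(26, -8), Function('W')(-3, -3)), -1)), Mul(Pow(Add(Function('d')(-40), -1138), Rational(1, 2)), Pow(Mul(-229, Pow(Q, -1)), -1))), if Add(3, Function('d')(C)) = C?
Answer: Add(Rational(-167, 210), Mul(Rational(3384, 229), I, Pow(1181, Rational(1, 2)))) ≈ Add(-0.79524, Mul(507.83, I))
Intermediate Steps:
Q = -3384 (Q = Mul(-4, Mul(-9, -94)) = Mul(-4, 846) = -3384)
Function('d')(C) = Add(-3, C)
Add(Mul(167, Pow(Add(Mul(26, -8), Function('W')(-3, -3)), -1)), Mul(Pow(Add(Function('d')(-40), -1138), Rational(1, 2)), Pow(Mul(-229, Pow(Q, -1)), -1))) = Add(Mul(167, Pow(Add(Mul(26, -8), -2), -1)), Mul(Pow(Add(Add(-3, -40), -1138), Rational(1, 2)), Pow(Mul(-229, Pow(-3384, -1)), -1))) = Add(Mul(167, Pow(Add(-208, -2), -1)), Mul(Pow(Add(-43, -1138), Rational(1, 2)), Pow(Mul(-229, Rational(-1, 3384)), -1))) = Add(Mul(167, Pow(-210, -1)), Mul(Pow(-1181, Rational(1, 2)), Pow(Rational(229, 3384), -1))) = Add(Mul(167, Rational(-1, 210)), Mul(Mul(I, Pow(1181, Rational(1, 2))), Rational(3384, 229))) = Add(Rational(-167, 210), Mul(Rational(3384, 229), I, Pow(1181, Rational(1, 2))))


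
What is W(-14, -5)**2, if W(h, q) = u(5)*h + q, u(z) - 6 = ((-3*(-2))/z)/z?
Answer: 5331481/625 ≈ 8530.4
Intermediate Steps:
u(z) = 6 + 6/z**2 (u(z) = 6 + ((-3*(-2))/z)/z = 6 + (6/z)/z = 6 + 6/z**2)
W(h, q) = q + 156*h/25 (W(h, q) = (6 + 6/5**2)*h + q = (6 + 6*(1/25))*h + q = (6 + 6/25)*h + q = 156*h/25 + q = q + 156*h/25)
W(-14, -5)**2 = (-5 + (156/25)*(-14))**2 = (-5 - 2184/25)**2 = (-2309/25)**2 = 5331481/625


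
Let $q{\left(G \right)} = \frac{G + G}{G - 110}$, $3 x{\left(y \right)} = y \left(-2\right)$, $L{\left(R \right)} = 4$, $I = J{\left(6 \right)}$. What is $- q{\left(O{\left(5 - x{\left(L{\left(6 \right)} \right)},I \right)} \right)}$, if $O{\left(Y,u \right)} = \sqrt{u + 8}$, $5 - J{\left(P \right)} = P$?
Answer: $\frac{14}{12093} + \frac{220 \sqrt{7}}{12093} \approx 0.04929$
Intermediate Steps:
$J{\left(P \right)} = 5 - P$
$I = -1$ ($I = 5 - 6 = -1$)
$x{\left(y \right)} = - \frac{2 y}{3}$ ($x{\left(y \right)} = \frac{y \left(-2\right)}{3} = \frac{\left(-2\right) y}{3} = - \frac{2 y}{3}$)
$O{\left(Y,u \right)} = \sqrt{8 + u}$
$q{\left(G \right)} = \frac{2 G}{-110 + G}$
$- q{\left(O{\left(5 - x{\left(L{\left(6 \right)} \right)},I \right)} \right)} = - \frac{2 \sqrt{8 - 1}}{-110 + \sqrt{8 - 1}} = - \frac{2 \sqrt{7}}{-110 + \sqrt{7}}$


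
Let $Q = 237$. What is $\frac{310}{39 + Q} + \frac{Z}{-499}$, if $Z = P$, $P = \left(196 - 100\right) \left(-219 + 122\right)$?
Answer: $\frac{1362401}{68862} \approx 19.785$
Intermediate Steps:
$P = -9312$ ($P = 96 \left(-97\right) = -9312$)
$Z = -9312$
$\frac{310}{39 + Q} + \frac{Z}{-499} = \frac{310}{39 + 237} - \frac{9312}{-499} = \frac{310}{276} - - \frac{9312}{499} = 310 \cdot \frac{1}{276} + \frac{9312}{499} = \frac{155}{138} + \frac{9312}{499} = \frac{1362401}{68862}$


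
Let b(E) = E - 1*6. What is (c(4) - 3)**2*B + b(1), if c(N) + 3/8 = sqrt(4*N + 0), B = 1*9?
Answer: -95/64 ≈ -1.4844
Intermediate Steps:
B = 9
c(N) = -3/8 + 2*sqrt(N) (c(N) = -3/8 + sqrt(4*N + 0) = -3/8 + sqrt(4*N) = -3/8 + 2*sqrt(N))
b(E) = -6 + E (b(E) = E - 6 = -6 + E)
(c(4) - 3)**2*B + b(1) = ((-3/8 + 2*sqrt(4)) - 3)**2*9 + (-6 + 1) = ((-3/8 + 2*2) - 3)**2*9 - 5 = ((-3/8 + 4) - 3)**2*9 - 5 = (29/8 - 3)**2*9 - 5 = (5/8)**2*9 - 5 = (25/64)*9 - 5 = 225/64 - 5 = -95/64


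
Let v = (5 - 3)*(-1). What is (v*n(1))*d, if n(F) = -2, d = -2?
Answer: -8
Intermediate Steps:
v = -2 (v = 2*(-1) = -2)
(v*n(1))*d = -2*(-2)*(-2) = 4*(-2) = -8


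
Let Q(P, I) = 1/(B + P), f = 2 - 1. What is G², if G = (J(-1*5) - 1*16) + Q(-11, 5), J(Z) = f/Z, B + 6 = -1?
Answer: 2140369/8100 ≈ 264.24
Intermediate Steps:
B = -7 (B = -6 - 1 = -7)
f = 1
J(Z) = 1/Z
Q(P, I) = 1/(-7 + P)
G = -1463/90 (G = (1/(-1*5) - 1*16) + 1/(-7 - 11) = (1/(-5) - 16) + 1/(-18) = (-⅕ - 16) - 1/18 = -81/5 - 1/18 = -1463/90 ≈ -16.256)
G² = (-1463/90)² = 2140369/8100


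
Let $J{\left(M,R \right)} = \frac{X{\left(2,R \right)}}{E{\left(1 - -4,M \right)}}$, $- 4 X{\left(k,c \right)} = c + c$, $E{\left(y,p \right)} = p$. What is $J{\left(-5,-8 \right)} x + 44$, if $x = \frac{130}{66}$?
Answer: $\frac{1400}{33} \approx 42.424$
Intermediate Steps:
$x = \frac{65}{33}$ ($x = 130 \cdot \frac{1}{66} = \frac{65}{33} \approx 1.9697$)
$X{\left(k,c \right)} = - \frac{c}{2}$ ($X{\left(k,c \right)} = - \frac{c + c}{4} = - \frac{2 c}{4} = - \frac{c}{2}$)
$J{\left(M,R \right)} = - \frac{R}{2 M}$ ($J{\left(M,R \right)} = \frac{\left(- \frac{1}{2}\right) R}{M} = - \frac{R}{2 M}$)
$J{\left(-5,-8 \right)} x + 44 = \left(- \frac{1}{2}\right) \left(-8\right) \frac{1}{-5} \cdot \frac{65}{33} + 44 = \left(- \frac{1}{2}\right) \left(-8\right) \left(- \frac{1}{5}\right) \frac{65}{33} + 44 = \left(- \frac{4}{5}\right) \frac{65}{33} + 44 = - \frac{52}{33} + 44 = \frac{1400}{33}$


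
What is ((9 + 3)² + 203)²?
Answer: 120409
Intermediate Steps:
((9 + 3)² + 203)² = (12² + 203)² = (144 + 203)² = 347² = 120409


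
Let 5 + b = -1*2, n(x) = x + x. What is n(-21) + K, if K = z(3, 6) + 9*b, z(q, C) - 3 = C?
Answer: -96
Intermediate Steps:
n(x) = 2*x
b = -7 (b = -5 - 1*2 = -5 - 2 = -7)
z(q, C) = 3 + C
K = -54 (K = (3 + 6) + 9*(-7) = 9 - 63 = -54)
n(-21) + K = 2*(-21) - 54 = -42 - 54 = -96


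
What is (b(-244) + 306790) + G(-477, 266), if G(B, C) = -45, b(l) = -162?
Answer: 306583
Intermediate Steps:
(b(-244) + 306790) + G(-477, 266) = (-162 + 306790) - 45 = 306628 - 45 = 306583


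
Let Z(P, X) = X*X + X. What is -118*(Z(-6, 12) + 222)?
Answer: -44604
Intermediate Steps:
Z(P, X) = X + X**2 (Z(P, X) = X**2 + X = X + X**2)
-118*(Z(-6, 12) + 222) = -118*(12*(1 + 12) + 222) = -118*(12*13 + 222) = -118*(156 + 222) = -118*378 = -44604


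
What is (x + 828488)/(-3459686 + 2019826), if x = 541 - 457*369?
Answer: -165099/359965 ≈ -0.45865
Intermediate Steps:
x = -168092 (x = 541 - 168633 = -168092)
(x + 828488)/(-3459686 + 2019826) = (-168092 + 828488)/(-3459686 + 2019826) = 660396/(-1439860) = 660396*(-1/1439860) = -165099/359965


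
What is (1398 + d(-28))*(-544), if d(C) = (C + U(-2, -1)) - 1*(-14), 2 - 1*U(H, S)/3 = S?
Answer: -757792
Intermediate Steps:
U(H, S) = 6 - 3*S
d(C) = 23 + C (d(C) = (C + (6 - 3*(-1))) - 1*(-14) = (C + (6 + 3)) + 14 = (C + 9) + 14 = (9 + C) + 14 = 23 + C)
(1398 + d(-28))*(-544) = (1398 + (23 - 28))*(-544) = (1398 - 5)*(-544) = 1393*(-544) = -757792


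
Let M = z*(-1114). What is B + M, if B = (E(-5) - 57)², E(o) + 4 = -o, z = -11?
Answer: 15390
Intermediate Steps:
E(o) = -4 - o
M = 12254 (M = -11*(-1114) = 12254)
B = 3136 (B = ((-4 - 1*(-5)) - 57)² = ((-4 + 5) - 57)² = (1 - 57)² = (-56)² = 3136)
B + M = 3136 + 12254 = 15390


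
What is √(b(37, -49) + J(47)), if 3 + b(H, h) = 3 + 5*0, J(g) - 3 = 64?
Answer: √67 ≈ 8.1853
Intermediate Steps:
J(g) = 67 (J(g) = 3 + 64 = 67)
b(H, h) = 0 (b(H, h) = -3 + (3 + 5*0) = -3 + (3 + 0) = -3 + 3 = 0)
√(b(37, -49) + J(47)) = √(0 + 67) = √67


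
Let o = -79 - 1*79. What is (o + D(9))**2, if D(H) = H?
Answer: 22201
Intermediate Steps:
o = -158 (o = -79 - 79 = -158)
(o + D(9))**2 = (-158 + 9)**2 = (-149)**2 = 22201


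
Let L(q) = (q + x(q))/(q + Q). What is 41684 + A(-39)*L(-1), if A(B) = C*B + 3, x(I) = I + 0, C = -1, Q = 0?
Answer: 41768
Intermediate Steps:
x(I) = I
A(B) = 3 - B (A(B) = -B + 3 = 3 - B)
L(q) = 2 (L(q) = (q + q)/(q + 0) = (2*q)/q = 2)
41684 + A(-39)*L(-1) = 41684 + (3 - 1*(-39))*2 = 41684 + (3 + 39)*2 = 41684 + 42*2 = 41684 + 84 = 41768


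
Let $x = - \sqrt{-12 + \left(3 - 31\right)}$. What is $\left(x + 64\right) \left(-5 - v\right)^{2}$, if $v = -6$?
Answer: $64 - 2 i \sqrt{10} \approx 64.0 - 6.3246 i$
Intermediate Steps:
$x = - 2 i \sqrt{10}$ ($x = - \sqrt{-12 - 28} = - \sqrt{-40} = - 2 i \sqrt{10} \approx - 6.3246 i$)
$\left(x + 64\right) \left(-5 - v\right)^{2} = \left(- 2 i \sqrt{10} + 64\right) \left(-5 - -6\right)^{2} = \left(64 - 2 i \sqrt{10}\right) \left(-5 + 6\right)^{2} = \left(64 - 2 i \sqrt{10}\right) 1^{2} = \left(64 - 2 i \sqrt{10}\right) 1 = 64 - 2 i \sqrt{10}$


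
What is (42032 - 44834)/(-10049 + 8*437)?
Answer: 2802/6553 ≈ 0.42759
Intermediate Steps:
(42032 - 44834)/(-10049 + 8*437) = -2802/(-10049 + 3496) = -2802/(-6553) = -2802*(-1/6553) = 2802/6553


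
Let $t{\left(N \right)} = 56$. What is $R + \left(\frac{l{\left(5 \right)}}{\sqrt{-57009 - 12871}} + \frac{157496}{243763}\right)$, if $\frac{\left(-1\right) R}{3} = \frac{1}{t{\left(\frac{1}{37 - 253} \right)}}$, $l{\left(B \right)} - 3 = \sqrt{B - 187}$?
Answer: $\frac{8088487}{13650728} + \frac{\sqrt{794885}}{17470} - \frac{3 i \sqrt{17470}}{34940} \approx 0.64357 - 0.011349 i$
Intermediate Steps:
$l{\left(B \right)} = 3 + \sqrt{-187 + B}$ ($l{\left(B \right)} = 3 + \sqrt{B - 187} = 3 + \sqrt{-187 + B}$)
$R = - \frac{3}{56} \approx -0.053571$
$R + \left(\frac{l{\left(5 \right)}}{\sqrt{-57009 - 12871}} + \frac{157496}{243763}\right) = - \frac{3}{56} + \left(\frac{3 + \sqrt{-187 + 5}}{\sqrt{-57009 - 12871}} + \frac{157496}{243763}\right) = - \frac{3}{56} + \left(\frac{3 + \sqrt{-182}}{\sqrt{-69880}} + 157496 \cdot \frac{1}{243763}\right) = - \frac{3}{56} + \left(\frac{3 + i \sqrt{182}}{2 i \sqrt{17470}} + \frac{157496}{243763}\right) = - \frac{3}{56} + \left(\left(3 + i \sqrt{182}\right) \left(- \frac{i \sqrt{17470}}{34940}\right) + \frac{157496}{243763}\right) = - \frac{3}{56} + \left(- \frac{i \sqrt{17470} \left(3 + i \sqrt{182}\right)}{34940} + \frac{157496}{243763}\right) = - \frac{3}{56} + \left(\frac{157496}{243763} - \frac{i \sqrt{17470} \left(3 + i \sqrt{182}\right)}{34940}\right) = \frac{8088487}{13650728} - \frac{i \sqrt{17470} \left(3 + i \sqrt{182}\right)}{34940}$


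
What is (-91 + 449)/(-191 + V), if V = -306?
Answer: -358/497 ≈ -0.72032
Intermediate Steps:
(-91 + 449)/(-191 + V) = (-91 + 449)/(-191 - 306) = 358/(-497) = 358*(-1/497) = -358/497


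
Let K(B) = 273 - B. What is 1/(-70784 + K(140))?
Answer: -1/70651 ≈ -1.4154e-5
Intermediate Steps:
1/(-70784 + K(140)) = 1/(-70784 + (273 - 1*140)) = 1/(-70784 + (273 - 140)) = 1/(-70784 + 133) = 1/(-70651) = -1/70651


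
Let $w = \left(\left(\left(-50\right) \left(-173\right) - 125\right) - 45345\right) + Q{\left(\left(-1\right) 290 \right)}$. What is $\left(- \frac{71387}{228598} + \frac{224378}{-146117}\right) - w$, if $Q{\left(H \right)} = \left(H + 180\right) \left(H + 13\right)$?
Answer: $\frac{212041319467777}{33402053966} \approx 6348.1$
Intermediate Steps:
$Q{\left(H \right)} = \left(13 + H\right) \left(180 + H\right)$ ($Q{\left(H \right)} = \left(180 + H\right) \left(13 + H\right) = \left(13 + H\right) \left(180 + H\right)$)
$w = -6350$ ($w = \left(\left(\left(-50\right) \left(-173\right) - 125\right) - 45345\right) + \left(2340 + \left(\left(-1\right) 290\right)^{2} + 193 \left(\left(-1\right) 290\right)\right) = \left(\left(8650 - 125\right) - 45345\right) + \left(2340 + \left(-290\right)^{2} + 193 \left(-290\right)\right) = \left(8525 - 45345\right) + \left(2340 + 84100 - 55970\right) = -36820 + 30470 = -6350$)
$\left(- \frac{71387}{228598} + \frac{224378}{-146117}\right) - w = \left(- \frac{71387}{228598} + \frac{224378}{-146117}\right) - -6350 = \left(\left(-71387\right) \frac{1}{228598} + 224378 \left(- \frac{1}{146117}\right)\right) + 6350 = \left(- \frac{71387}{228598} - \frac{224378}{146117}\right) + 6350 = - \frac{61723216323}{33402053966} + 6350 = \frac{212041319467777}{33402053966}$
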